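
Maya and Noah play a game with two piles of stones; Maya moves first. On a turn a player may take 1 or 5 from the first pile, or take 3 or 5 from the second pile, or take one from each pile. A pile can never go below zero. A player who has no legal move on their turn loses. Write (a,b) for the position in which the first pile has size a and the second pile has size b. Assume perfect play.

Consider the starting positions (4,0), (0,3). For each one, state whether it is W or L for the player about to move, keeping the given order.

(4,0): L, (0,3): W

Build the W/L table. Terminal = L. A non-terminal position is W if it has a move to some L; otherwise it is L.
No move ever increases a pile, so every position that can arise here has a ≤ 4 and b ≤ 3; it is enough to label the cells with 0 ≤ a ≤ 4 and 0 ≤ b ≤ 3.
Every move lowers a or b (never raises either), so fill the grid row by row in increasing a, and left to right within a row: each cell's successors are then already labelled.
      b=0  b=1  b=2  b=3
a=0:    L    L    L    W
a=1:    W    W    W    W
a=2:    L    L    L    W
a=3:    W    W    W    W
a=4:    L    L    L    W
Cells with no legal move (terminal, hence L): (0,0), (0,1), (0,2).
The remaining L cells, each justified by listing all of its moves:
(2,0): the only move is to (1,0)(W), a W ⇒ L
(2,1): moves to (1,1)(W), (1,0)(W); every one is W ⇒ L
(2,2): moves to (1,2)(W), (1,1)(W); every one is W ⇒ L
(4,0): the only move is to (3,0)(W), a W ⇒ L
(4,1): moves to (3,1)(W), (3,0)(W); every one is W ⇒ L
(4,2): moves to (3,2)(W), (3,1)(W); every one is W ⇒ L
Every other cell has at least one move into one of the L cells above, so it is W.
(4,0): one of the L cells justified above, so L
(0,3): the move to (0,0) reaches an L cell, so W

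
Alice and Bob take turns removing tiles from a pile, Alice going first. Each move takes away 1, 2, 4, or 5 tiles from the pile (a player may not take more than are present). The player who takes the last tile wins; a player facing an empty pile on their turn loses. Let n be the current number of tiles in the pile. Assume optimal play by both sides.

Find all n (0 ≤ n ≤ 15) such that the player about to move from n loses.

Classify positions by backward induction: terminal positions (no move available) are L. From any other position, the mover wins iff some move reaches an L.
n=0: no move → L
n=1: can move to 0, which is L ⇒ W
n=2: can move to 0, which is L ⇒ W
n=3: moves to 2(W), 1(W); every one is W ⇒ L
n=4: can move to 3, which is L ⇒ W
n=5: can move to 3, which is L ⇒ W
n=6: moves to 5(W), 4(W), 2(W), 1(W); every one is W ⇒ L
n=7: can move to 6, which is L ⇒ W
n=8: can move to 6, which is L ⇒ W
n=9: moves to 8(W), 7(W), 5(W), 4(W); every one is W ⇒ L
n=10: can move to 9, which is L ⇒ W
n=11: can move to 9, which is L ⇒ W
n=12: moves to 11(W), 10(W), 8(W), 7(W); every one is W ⇒ L
n=13: can move to 12, which is L ⇒ W
n=14: can move to 12, which is L ⇒ W
n=15: moves to 14(W), 13(W), 11(W), 10(W); every one is W ⇒ L
Reading off the rows marked L gives the requested list; there are 6 such values of n.

0, 3, 6, 9, 12, 15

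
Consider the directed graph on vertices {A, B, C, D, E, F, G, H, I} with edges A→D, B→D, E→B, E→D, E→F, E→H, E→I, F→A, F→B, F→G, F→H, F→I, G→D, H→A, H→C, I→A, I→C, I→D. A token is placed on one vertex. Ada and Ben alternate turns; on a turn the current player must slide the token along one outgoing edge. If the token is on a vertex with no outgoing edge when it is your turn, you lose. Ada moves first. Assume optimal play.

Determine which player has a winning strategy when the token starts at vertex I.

Classify positions by backward induction: terminal positions (no move available) are L. From any other position, the mover wins iff some move reaches an L.
Every edge goes from a vertex to one that appears earlier in the order D, C, A, B, I, G, H, F, E, so processing vertices in that order labels each vertex after all of its successors.
D: no outgoing edge → L
C: no outgoing edge → L
A: →D(L), so W
B: →D(L), so W
I: →C(L), so W
G: →D(L), so W
H: →C(L), so W
F: →H(W), G(W), I(W), B(W), A(W) — all W, so L
E: →F(L), so W
The starting position I is W: Ada should move to C, handing over an L position.

Ada wins.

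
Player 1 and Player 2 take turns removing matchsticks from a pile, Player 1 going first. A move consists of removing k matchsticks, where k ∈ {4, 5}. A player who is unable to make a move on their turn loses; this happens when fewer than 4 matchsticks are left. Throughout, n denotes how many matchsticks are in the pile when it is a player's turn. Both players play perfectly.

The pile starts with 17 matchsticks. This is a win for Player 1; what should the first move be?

Remove 5, leaving 12.

Build the W/L table. Terminal = L. A non-terminal position is W if it has a move to some L; otherwise it is L.
n=0: no move → L
n=1: no move → L
n=2: no move → L
n=3: no move → L
n=4: can move to 0, which is L ⇒ W
n=5: can move to 1, which is L ⇒ W
n=6: can move to 2, which is L ⇒ W
n=7: can move to 3, which is L ⇒ W
n=8: can move to 3, which is L ⇒ W
n=9: moves to 5(W), 4(W); every one is W ⇒ L
n=10: moves to 6(W), 5(W); every one is W ⇒ L
n=11: moves to 7(W), 6(W); every one is W ⇒ L
n=12: moves to 8(W), 7(W); every one is W ⇒ L
n=13: can move to 9, which is L ⇒ W
n=14: can move to 10, which is L ⇒ W
n=15: can move to 11, which is L ⇒ W
n=16: can move to 12, which is L ⇒ W
n=17: can move to 12, which is L ⇒ W
From 17, the L positions reachable in one move are: 12.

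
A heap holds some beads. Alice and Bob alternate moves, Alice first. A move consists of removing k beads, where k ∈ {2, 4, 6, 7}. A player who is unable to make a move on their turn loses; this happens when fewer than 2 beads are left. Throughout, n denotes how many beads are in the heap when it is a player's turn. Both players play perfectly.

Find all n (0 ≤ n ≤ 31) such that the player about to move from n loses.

0, 1, 9, 10, 18, 19, 27, 28

Classify positions by backward induction: terminal positions (no move available) are L. From any other position, the mover wins iff some move reaches an L.
n=0: no move → L
n=1: no move → L
n=2: W (go to 0, an L position)
n=3: W (go to 1, an L position)
n=4: W (go to 0, an L position)
n=5: W (go to 1, an L position)
n=6: W (go to 0, an L position)
n=7: W (go to 1, an L position)
n=8: W (go to 1, an L position)
n=9: L (options 7(W), 5(W), 3(W), 2(W) are all W)
n=10: L (options 8(W), 6(W), 4(W), 3(W) are all W)
n=11: W (go to 9, an L position)
n=12: W (go to 10, an L position)
n=13: W (go to 9, an L position)
n=14: W (go to 10, an L position)
n=15: W (go to 9, an L position)
n=16: W (go to 10, an L position)
n=17: W (go to 10, an L position)
n=18: L (options 16(W), 14(W), 12(W), 11(W) are all W)
n=19: L (options 17(W), 15(W), 13(W), 12(W) are all W)
n=20: W (go to 18, an L position)
n=21: W (go to 19, an L position)
n=22: W (go to 18, an L position)
n=23: W (go to 19, an L position)
n=24: W (go to 18, an L position)
n=25: W (go to 19, an L position)
n=26: W (go to 19, an L position)
n=27: L (options 25(W), 23(W), 21(W), 20(W) are all W)
n=28: L (options 26(W), 24(W), 22(W), 21(W) are all W)
n=29: W (go to 27, an L position)
n=30: W (go to 28, an L position)
n=31: W (go to 27, an L position)
Reading off the rows marked L gives the requested list; there are 8 such values of n.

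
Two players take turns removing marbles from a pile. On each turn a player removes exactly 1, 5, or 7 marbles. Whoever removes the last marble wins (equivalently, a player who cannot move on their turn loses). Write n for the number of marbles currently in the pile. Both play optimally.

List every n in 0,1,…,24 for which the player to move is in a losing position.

0, 2, 4, 6, 8, 10, 12, 14, 16, 18, 20, 22, 24

Classify positions by backward induction: terminal positions (no move available) are L. From any other position, the mover wins iff some move reaches an L.
n=0: no move → L
n=1: reaches L-position 0 → W
n=2: only reaches 1(W), which is W → L
n=3: reaches L-position 2 → W
n=4: only reaches 3(W), which is W → L
n=5: reaches L-position 4 → W
n=6: only reaches 5(W), 1(W), all W → L
n=7: reaches L-position 6 → W
n=8: only reaches 7(W), 3(W), 1(W), all W → L
n=9: reaches L-position 8 → W
n=10: only reaches 9(W), 5(W), 3(W), all W → L
n=11: reaches L-position 10 → W
n=12: only reaches 11(W), 7(W), 5(W), all W → L
n=13: reaches L-position 12 → W
n=14: only reaches 13(W), 9(W), 7(W), all W → L
n=15: reaches L-position 14 → W
n=16: only reaches 15(W), 11(W), 9(W), all W → L
n=17: reaches L-position 16 → W
n=18: only reaches 17(W), 13(W), 11(W), all W → L
n=19: reaches L-position 18 → W
n=20: only reaches 19(W), 15(W), 13(W), all W → L
n=21: reaches L-position 20 → W
n=22: only reaches 21(W), 17(W), 15(W), all W → L
n=23: reaches L-position 22 → W
n=24: only reaches 23(W), 19(W), 17(W), all W → L
The losing starting values of n are exactly the entries labelled L in this table (13 of them).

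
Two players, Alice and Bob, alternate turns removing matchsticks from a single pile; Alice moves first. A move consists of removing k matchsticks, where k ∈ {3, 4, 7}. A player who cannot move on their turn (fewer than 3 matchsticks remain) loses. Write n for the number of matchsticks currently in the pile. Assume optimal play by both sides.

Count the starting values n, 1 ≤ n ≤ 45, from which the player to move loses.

14

Classify positions by backward induction: terminal positions (no move available) are L. From any other position, the mover wins iff some move reaches an L.
n=0: no move → L
n=1: no move → L
n=2: no move → L
n=3: →0(L), so W
n=4: →1(L), so W
n=5: →2(L), so W
n=6: →2(L), so W
n=7: →0(L), so W
n=8: →1(L), so W
n=9: →2(L), so W
n=10: →7(W), 6(W), 3(W) — all W, so L
n=11: →8(W), 7(W), 4(W) — all W, so L
n=12: →9(W), 8(W), 5(W) — all W, so L
n=13: →10(L), so W
n=14: →11(L), so W
n=15: →12(L), so W
n=16: →12(L), so W
n=17: →10(L), so W
n=18: →11(L), so W
n=19: →12(L), so W
n=20: →17(W), 16(W), 13(W) — all W, so L
n=21: →18(W), 17(W), 14(W) — all W, so L
n=22: →19(W), 18(W), 15(W) — all W, so L
n=23: →20(L), so W
n=24: →21(L), so W
n=25: →22(L), so W
n=26: →22(L), so W
n=27: →20(L), so W
n=28: →21(L), so W
n=29: →22(L), so W
n=30: →27(W), 26(W), 23(W) — all W, so L
n=31: →28(W), 27(W), 24(W) — all W, so L
n=32: →29(W), 28(W), 25(W) — all W, so L
n=33: →30(L), so W
n=34: →31(L), so W
n=35: →32(L), so W
n=36: →32(L), so W
n=37: →30(L), so W
n=38: →31(L), so W
n=39: →32(L), so W
n=40: →37(W), 36(W), 33(W) — all W, so L
n=41: →38(W), 37(W), 34(W) — all W, so L
n=42: →39(W), 38(W), 35(W) — all W, so L
n=43: →40(L), so W
n=44: →41(L), so W
n=45: →42(L), so W
L entries with 1 ≤ n ≤ 45 (n=0 is outside the asked range and is not counted): n = 1, 2, 10, 11, 12, 20, 21, 22, 30, 31, 32, 40, 41, 42; that makes 14.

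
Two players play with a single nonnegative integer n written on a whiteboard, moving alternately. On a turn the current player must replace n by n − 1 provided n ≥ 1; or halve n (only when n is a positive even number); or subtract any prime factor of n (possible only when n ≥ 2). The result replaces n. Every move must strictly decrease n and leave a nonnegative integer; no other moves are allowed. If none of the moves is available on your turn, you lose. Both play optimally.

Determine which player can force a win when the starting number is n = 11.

The first player wins.

Classify positions by backward induction: terminal positions (no move available) are L. From any other position, the mover wins iff some move reaches an L.
n=0: no move → L
n=1: reaches L-position 0 → W
n=2: reaches L-position 0 → W
n=3: reaches L-position 0 → W
n=4: only reaches 2(W), 3(W), all W → L
n=5: reaches L-position 0 → W
n=6: reaches L-position 4 → W
n=7: reaches L-position 0 → W
n=8: reaches L-position 4 → W
n=9: only reaches 6(W), 8(W), all W → L
n=10: reaches L-position 9 → W
n=11: reaches L-position 0 → W
The starting position 11 is W: the player to move should move to 0, handing over an L position.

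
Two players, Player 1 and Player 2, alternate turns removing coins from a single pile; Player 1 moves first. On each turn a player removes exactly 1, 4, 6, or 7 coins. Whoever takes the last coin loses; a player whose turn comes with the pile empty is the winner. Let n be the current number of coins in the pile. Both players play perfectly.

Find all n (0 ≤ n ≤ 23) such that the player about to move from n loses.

1, 3, 6, 11, 14, 16, 19

Label each position W (a win for the player to move) or L (a loss). A position with no legal move is W; any other position is W exactly when some move reaches an L, and L when every move reaches a W.
n=0: no move; the opponent has just taken the last coin and therefore loses → W
n=1: the only move is to 0(W), a W ⇒ L
n=2: can move to 1, which is L ⇒ W
n=3: the only move is to 2(W), a W ⇒ L
n=4: can move to 3, which is L ⇒ W
n=5: can move to 1, which is L ⇒ W
n=6: moves to 5(W), 2(W), 0(W); every one is W ⇒ L
n=7: can move to 6, which is L ⇒ W
n=8: can move to 1, which is L ⇒ W
n=9: can move to 3, which is L ⇒ W
n=10: can move to 6, which is L ⇒ W
n=11: moves to 10(W), 7(W), 5(W), 4(W); every one is W ⇒ L
n=12: can move to 11, which is L ⇒ W
n=13: can move to 6, which is L ⇒ W
n=14: moves to 13(W), 10(W), 8(W), 7(W); every one is W ⇒ L
n=15: can move to 14, which is L ⇒ W
n=16: moves to 15(W), 12(W), 10(W), 9(W); every one is W ⇒ L
n=17: can move to 16, which is L ⇒ W
n=18: can move to 14, which is L ⇒ W
n=19: moves to 18(W), 15(W), 13(W), 12(W); every one is W ⇒ L
n=20: can move to 19, which is L ⇒ W
n=21: can move to 14, which is L ⇒ W
n=22: can move to 16, which is L ⇒ W
n=23: can move to 19, which is L ⇒ W
The losing starting values of n are exactly the entries labelled L in this table (7 of them).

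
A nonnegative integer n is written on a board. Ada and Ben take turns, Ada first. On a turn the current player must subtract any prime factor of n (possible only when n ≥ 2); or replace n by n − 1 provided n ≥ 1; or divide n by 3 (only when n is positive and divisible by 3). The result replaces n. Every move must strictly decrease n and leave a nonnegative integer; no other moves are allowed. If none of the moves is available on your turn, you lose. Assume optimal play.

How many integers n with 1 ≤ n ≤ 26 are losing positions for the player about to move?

6

Build the W/L table. Terminal = L. A non-terminal position is W if it has a move to some L; otherwise it is L.
n=0: no move → L
n=1: W (go to 0, an L position)
n=2: W (go to 0, an L position)
n=3: W (go to 0, an L position)
n=4: L (options 2(W), 3(W) are all W)
n=5: W (go to 0, an L position)
n=6: W (go to 4, an L position)
n=7: W (go to 0, an L position)
n=8: L (options 6(W), 7(W) are all W)
n=9: W (go to 8, an L position)
n=10: W (go to 8, an L position)
n=11: W (go to 0, an L position)
n=12: W (go to 4, an L position)
n=13: W (go to 0, an L position)
n=14: L (options 7(W), 12(W), 13(W) are all W)
n=15: W (go to 14, an L position)
n=16: W (go to 14, an L position)
n=17: W (go to 0, an L position)
n=18: L (options 6(W), 15(W), 16(W), 17(W) are all W)
n=19: W (go to 0, an L position)
n=20: W (go to 18, an L position)
n=21: W (go to 14, an L position)
n=22: L (options 11(W), 20(W), 21(W) are all W)
n=23: W (go to 0, an L position)
n=24: W (go to 8, an L position)
n=25: L (options 20(W), 24(W) are all W)
n=26: W (go to 25, an L position)
L entries with 1 ≤ n ≤ 26 (n=0 is outside the asked range and is not counted): n = 4, 8, 14, 18, 22, 25; that makes 6.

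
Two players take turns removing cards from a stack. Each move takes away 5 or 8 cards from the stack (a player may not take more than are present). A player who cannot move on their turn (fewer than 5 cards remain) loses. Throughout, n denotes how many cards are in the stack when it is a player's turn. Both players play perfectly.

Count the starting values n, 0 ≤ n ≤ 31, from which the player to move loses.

Compute win/loss labels from the base case upward. A position with no move is L. Any other position is W if it can reach an L in one move, else L.
n=0: no move → L
n=1: no move → L
n=2: no move → L
n=3: no move → L
n=4: no move → L
n=5: can move to 0, which is L ⇒ W
n=6: can move to 1, which is L ⇒ W
n=7: can move to 2, which is L ⇒ W
n=8: can move to 3, which is L ⇒ W
n=9: can move to 4, which is L ⇒ W
n=10: can move to 2, which is L ⇒ W
n=11: can move to 3, which is L ⇒ W
n=12: can move to 4, which is L ⇒ W
n=13: moves to 8(W), 5(W); every one is W ⇒ L
n=14: moves to 9(W), 6(W); every one is W ⇒ L
n=15: moves to 10(W), 7(W); every one is W ⇒ L
n=16: moves to 11(W), 8(W); every one is W ⇒ L
n=17: moves to 12(W), 9(W); every one is W ⇒ L
n=18: can move to 13, which is L ⇒ W
n=19: can move to 14, which is L ⇒ W
n=20: can move to 15, which is L ⇒ W
n=21: can move to 16, which is L ⇒ W
n=22: can move to 17, which is L ⇒ W
n=23: can move to 15, which is L ⇒ W
n=24: can move to 16, which is L ⇒ W
n=25: can move to 17, which is L ⇒ W
n=26: moves to 21(W), 18(W); every one is W ⇒ L
n=27: moves to 22(W), 19(W); every one is W ⇒ L
n=28: moves to 23(W), 20(W); every one is W ⇒ L
n=29: moves to 24(W), 21(W); every one is W ⇒ L
n=30: moves to 25(W), 22(W); every one is W ⇒ L
n=31: can move to 26, which is L ⇒ W
L entries with 0 ≤ n ≤ 31: n = 0, 1, 2, 3, 4, 13, 14, 15, 16, 17, 26, 27, 28, 29, 30; that makes 15.

15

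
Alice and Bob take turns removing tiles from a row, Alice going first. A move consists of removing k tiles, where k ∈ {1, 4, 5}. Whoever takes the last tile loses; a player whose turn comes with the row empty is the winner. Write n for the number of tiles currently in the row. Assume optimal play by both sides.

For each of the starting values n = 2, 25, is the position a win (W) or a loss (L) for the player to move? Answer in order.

Use the standard recursion: the mover wins at a terminal position; elsewhere, the mover wins exactly when some move hands the opponent an L position.
n=0: no move; the opponent has just taken the last tile and therefore loses → W
n=1: only reaches 0(W), which is W → L
n=2: reaches L-position 1 → W
n=3: only reaches 2(W), which is W → L
n=4: reaches L-position 3 → W
n=5: reaches L-position 1 → W
n=6: reaches L-position 1 → W
n=7: reaches L-position 3 → W
n=8: reaches L-position 3 → W
n=9: only reaches 8(W), 5(W), 4(W), all W → L
n=10: reaches L-position 9 → W
n=11: only reaches 10(W), 7(W), 6(W), all W → L
n=12: reaches L-position 11 → W
n=13: reaches L-position 9 → W
n=14: reaches L-position 9 → W
n=15: reaches L-position 11 → W
n=16: reaches L-position 11 → W
n=17: only reaches 16(W), 13(W), 12(W), all W → L
n=18: reaches L-position 17 → W
n=19: only reaches 18(W), 15(W), 14(W), all W → L
n=20: reaches L-position 19 → W
n=21: reaches L-position 17 → W
n=22: reaches L-position 17 → W
n=23: reaches L-position 19 → W
n=24: reaches L-position 19 → W
n=25: only reaches 24(W), 21(W), 20(W), all W → L

2: W, 25: L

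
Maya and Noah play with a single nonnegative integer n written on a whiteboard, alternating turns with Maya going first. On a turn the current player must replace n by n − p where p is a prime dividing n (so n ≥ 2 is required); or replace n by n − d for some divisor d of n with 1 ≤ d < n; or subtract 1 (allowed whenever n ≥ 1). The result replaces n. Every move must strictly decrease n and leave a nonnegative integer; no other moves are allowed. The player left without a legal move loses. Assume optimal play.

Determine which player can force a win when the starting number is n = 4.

Noah wins.

Work bottom-up. With no move the player to move loses. Otherwise the position is W if at least one move leads to an L position for the opponent, and L if every move leads to a W.
n=0: no move → L
n=1: →0(L), so W
n=2: →0(L), so W
n=3: →0(L), so W
n=4: →2(W), 3(W) — all W, so L
The starting position 4 is L: whatever Maya does, the opponent receives a W position.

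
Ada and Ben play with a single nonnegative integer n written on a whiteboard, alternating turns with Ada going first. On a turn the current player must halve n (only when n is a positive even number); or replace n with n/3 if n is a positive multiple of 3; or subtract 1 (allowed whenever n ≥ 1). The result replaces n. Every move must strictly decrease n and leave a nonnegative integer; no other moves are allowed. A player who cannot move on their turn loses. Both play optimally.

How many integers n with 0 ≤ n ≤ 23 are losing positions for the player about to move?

Classify positions by backward induction: terminal positions (no move available) are L. From any other position, the mover wins iff some move reaches an L.
n=0: no move → L
n=1: W (go to 0, an L position)
n=2: L (sole option 1(W) is W)
n=3: W (go to 2, an L position)
n=4: W (go to 2, an L position)
n=5: L (sole option 4(W) is W)
n=6: W (go to 2, an L position)
n=7: L (sole option 6(W) is W)
n=8: W (go to 7, an L position)
n=9: L (options 3(W), 8(W) are all W)
n=10: W (go to 5, an L position)
n=11: L (sole option 10(W) is W)
n=12: W (go to 11, an L position)
n=13: L (sole option 12(W) is W)
n=14: W (go to 7, an L position)
n=15: W (go to 5, an L position)
n=16: L (options 8(W), 15(W) are all W)
n=17: W (go to 16, an L position)
n=18: W (go to 9, an L position)
n=19: L (sole option 18(W) is W)
n=20: W (go to 19, an L position)
n=21: W (go to 7, an L position)
n=22: W (go to 11, an L position)
n=23: L (sole option 22(W) is W)
L entries with 0 ≤ n ≤ 23: n = 0, 2, 5, 7, 9, 11, 13, 16, 19, 23; that makes 10.

10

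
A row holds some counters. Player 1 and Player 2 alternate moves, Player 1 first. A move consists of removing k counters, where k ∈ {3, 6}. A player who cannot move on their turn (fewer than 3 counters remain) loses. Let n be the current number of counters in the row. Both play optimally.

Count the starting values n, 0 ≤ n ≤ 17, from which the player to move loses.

6

Label each position W (a win for the player to move) or L (a loss). A position with no legal move is L; any other position is W exactly when some move reaches an L, and L when every move reaches a W.
n=0: no move → L
n=1: no move → L
n=2: no move → L
n=3: can move to 0, which is L ⇒ W
n=4: can move to 1, which is L ⇒ W
n=5: can move to 2, which is L ⇒ W
n=6: can move to 0, which is L ⇒ W
n=7: can move to 1, which is L ⇒ W
n=8: can move to 2, which is L ⇒ W
n=9: moves to 6(W), 3(W); every one is W ⇒ L
n=10: moves to 7(W), 4(W); every one is W ⇒ L
n=11: moves to 8(W), 5(W); every one is W ⇒ L
n=12: can move to 9, which is L ⇒ W
n=13: can move to 10, which is L ⇒ W
n=14: can move to 11, which is L ⇒ W
n=15: can move to 9, which is L ⇒ W
n=16: can move to 10, which is L ⇒ W
n=17: can move to 11, which is L ⇒ W
L entries with 0 ≤ n ≤ 17: n = 0, 1, 2, 9, 10, 11; that makes 6.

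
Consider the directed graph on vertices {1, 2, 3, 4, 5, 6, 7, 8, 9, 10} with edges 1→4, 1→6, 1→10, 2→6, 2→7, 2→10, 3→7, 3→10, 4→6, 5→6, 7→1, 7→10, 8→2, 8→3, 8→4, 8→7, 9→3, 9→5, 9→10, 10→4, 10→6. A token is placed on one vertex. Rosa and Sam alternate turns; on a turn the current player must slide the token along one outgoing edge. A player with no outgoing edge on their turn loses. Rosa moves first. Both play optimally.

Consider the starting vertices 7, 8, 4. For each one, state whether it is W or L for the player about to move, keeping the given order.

7: L, 8: W, 4: W

Use the standard recursion: the mover loses at a terminal position; elsewhere, the mover wins exactly when some move hands the opponent an L position.
Every edge goes from a vertex to one that appears earlier in the order 6, 4, 10, 1, 7, 2, 5, 3, 9, 8, so processing vertices in that order labels each vertex after all of its successors.
6: no outgoing edge → L
4: →6(L), so W
10: →6(L), so W
1: →6(L), so W
7: →1(W), 10(W) — all W, so L
2: →7(L), so W
5: →6(L), so W
3: →7(L), so W
9: →3(W), 5(W), 10(W) — all W, so L
8: →7(L), so W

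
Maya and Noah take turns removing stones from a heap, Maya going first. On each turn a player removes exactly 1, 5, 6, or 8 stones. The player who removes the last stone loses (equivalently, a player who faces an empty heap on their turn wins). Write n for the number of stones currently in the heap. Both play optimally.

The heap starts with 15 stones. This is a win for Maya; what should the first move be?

Remove 1, leaving 14.

Use the standard recursion: the mover wins at a terminal position; elsewhere, the mover wins exactly when some move hands the opponent an L position.
n=0: no move; the opponent has just taken the last stone and therefore loses → W
n=1: only reaches 0(W), which is W → L
n=2: reaches L-position 1 → W
n=3: only reaches 2(W), which is W → L
n=4: reaches L-position 3 → W
n=5: only reaches 4(W), 0(W), all W → L
n=6: reaches L-position 5 → W
n=7: reaches L-position 1 → W
n=8: reaches L-position 3 → W
n=9: reaches L-position 3 → W
n=10: reaches L-position 5 → W
n=11: reaches L-position 5 → W
n=12: only reaches 11(W), 7(W), 6(W), 4(W), all W → L
n=13: reaches L-position 12 → W
n=14: only reaches 13(W), 9(W), 8(W), 6(W), all W → L
n=15: reaches L-position 14 → W
From 15, the L positions reachable in one move are: 14.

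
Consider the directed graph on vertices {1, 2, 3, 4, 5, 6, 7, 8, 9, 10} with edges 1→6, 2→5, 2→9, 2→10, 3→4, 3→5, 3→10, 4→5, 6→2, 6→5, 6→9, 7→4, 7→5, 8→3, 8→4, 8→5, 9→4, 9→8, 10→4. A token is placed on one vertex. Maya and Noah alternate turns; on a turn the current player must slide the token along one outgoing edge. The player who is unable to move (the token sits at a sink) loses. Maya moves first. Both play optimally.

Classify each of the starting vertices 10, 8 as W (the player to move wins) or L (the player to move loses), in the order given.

Work bottom-up. With no move the player to move loses. Otherwise the position is W if at least one move leads to an L position for the opponent, and L if every move leads to a W.
Every edge goes from a vertex to one that appears earlier in the order 5, 4, 10, 3, 8, 9, 2, 6, 7, 1, so processing vertices in that order labels each vertex after all of its successors.
5: no outgoing edge → L
4: can move to 5, which is L ⇒ W
10: the only move is to 4(W), a W ⇒ L
3: can move to 10, which is L ⇒ W
8: can move to 5, which is L ⇒ W
9: moves to 8(W), 4(W); every one is W ⇒ L
2: can move to 9, which is L ⇒ W
6: can move to 9, which is L ⇒ W
7: can move to 5, which is L ⇒ W
1: the only move is to 6(W), a W ⇒ L

10: L, 8: W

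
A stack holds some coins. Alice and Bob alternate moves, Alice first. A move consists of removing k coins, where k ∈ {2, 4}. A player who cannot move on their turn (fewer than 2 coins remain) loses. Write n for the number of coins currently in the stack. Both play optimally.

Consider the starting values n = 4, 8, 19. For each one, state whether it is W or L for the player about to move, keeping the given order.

Build the W/L table. Terminal = L. A non-terminal position is W if it has a move to some L; otherwise it is L.
n=0: no move → L
n=1: no move → L
n=2: →0(L), so W
n=3: →1(L), so W
n=4: →0(L), so W
n=5: →1(L), so W
n=6: →4(W), 2(W) — all W, so L
n=7: →5(W), 3(W) — all W, so L
n=8: →6(L), so W
n=9: →7(L), so W
n=10: →6(L), so W
n=11: →7(L), so W
n=12: →10(W), 8(W) — all W, so L
n=13: →11(W), 9(W) — all W, so L
n=14: →12(L), so W
n=15: →13(L), so W
n=16: →12(L), so W
n=17: →13(L), so W
n=18: →16(W), 14(W) — all W, so L
n=19: →17(W), 15(W) — all W, so L

4: W, 8: W, 19: L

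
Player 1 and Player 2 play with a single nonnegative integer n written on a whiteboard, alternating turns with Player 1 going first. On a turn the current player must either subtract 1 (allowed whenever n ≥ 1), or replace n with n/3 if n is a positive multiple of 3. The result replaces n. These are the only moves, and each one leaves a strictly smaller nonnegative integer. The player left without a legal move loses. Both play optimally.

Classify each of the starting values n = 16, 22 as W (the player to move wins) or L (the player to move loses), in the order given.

Use the standard recursion: the mover loses at a terminal position; elsewhere, the mover wins exactly when some move hands the opponent an L position.
n=0: no move → L
n=1: can move to 0, which is L ⇒ W
n=2: the only move is to 1(W), a W ⇒ L
n=3: can move to 2, which is L ⇒ W
n=4: the only move is to 3(W), a W ⇒ L
n=5: can move to 4, which is L ⇒ W
n=6: can move to 2, which is L ⇒ W
n=7: the only move is to 6(W), a W ⇒ L
n=8: can move to 7, which is L ⇒ W
n=9: moves to 3(W), 8(W); every one is W ⇒ L
n=10: can move to 9, which is L ⇒ W
n=11: the only move is to 10(W), a W ⇒ L
n=12: can move to 4, which is L ⇒ W
n=13: the only move is to 12(W), a W ⇒ L
n=14: can move to 13, which is L ⇒ W
n=15: moves to 5(W), 14(W); every one is W ⇒ L
n=16: can move to 15, which is L ⇒ W
n=17: the only move is to 16(W), a W ⇒ L
n=18: can move to 17, which is L ⇒ W
n=19: the only move is to 18(W), a W ⇒ L
n=20: can move to 19, which is L ⇒ W
n=21: can move to 7, which is L ⇒ W
n=22: the only move is to 21(W), a W ⇒ L

16: W, 22: L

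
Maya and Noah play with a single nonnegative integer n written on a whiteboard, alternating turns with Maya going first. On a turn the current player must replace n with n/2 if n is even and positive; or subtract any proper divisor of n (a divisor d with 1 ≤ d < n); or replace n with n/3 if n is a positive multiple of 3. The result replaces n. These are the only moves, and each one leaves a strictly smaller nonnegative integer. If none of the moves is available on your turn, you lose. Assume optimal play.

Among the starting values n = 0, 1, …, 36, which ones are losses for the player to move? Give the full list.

0, 1, 4, 7, 9, 11, 13, 15, 17, 19, 23, 25, 28, 31, 36

Use the standard recursion: the mover loses at a terminal position; elsewhere, the mover wins exactly when some move hands the opponent an L position.
n=0: no move → L
n=1: no move → L
n=2: →1(L), so W
n=3: →1(L), so W
n=4: →2(W), 3(W) — all W, so L
n=5: →4(L), so W
n=6: →4(L), so W
n=7: →6(W) only, which is W, so L
n=8: →4(L), so W
n=9: →3(W), 6(W), 8(W) — all W, so L
n=10: →9(L), so W
n=11: →10(W) only, which is W, so L
n=12: →4(L), so W
n=13: →12(W) only, which is W, so L
n=14: →7(L), so W
n=15: →5(W), 10(W), 12(W), 14(W) — all W, so L
n=16: →15(L), so W
n=17: →16(W) only, which is W, so L
n=18: →9(L), so W
n=19: →18(W) only, which is W, so L
n=20: →15(L), so W
n=21: →7(L), so W
n=22: →11(L), so W
n=23: →22(W) only, which is W, so L
n=24: →23(L), so W
n=25: →20(W), 24(W) — all W, so L
n=26: →13(L), so W
n=27: →9(L), so W
n=28: →14(W), 21(W), 24(W), 26(W), 27(W) — all W, so L
n=29: →28(L), so W
n=30: →15(L), so W
n=31: →30(W) only, which is W, so L
n=32: →28(L), so W
n=33: →11(L), so W
n=34: →17(L), so W
n=35: →28(L), so W
n=36: →12(W), 18(W), 24(W), 27(W), 30(W), 32(W), 33(W), 34(W), 35(W) — all W, so L
Reading off the rows marked L gives the requested list; there are 15 such values of n.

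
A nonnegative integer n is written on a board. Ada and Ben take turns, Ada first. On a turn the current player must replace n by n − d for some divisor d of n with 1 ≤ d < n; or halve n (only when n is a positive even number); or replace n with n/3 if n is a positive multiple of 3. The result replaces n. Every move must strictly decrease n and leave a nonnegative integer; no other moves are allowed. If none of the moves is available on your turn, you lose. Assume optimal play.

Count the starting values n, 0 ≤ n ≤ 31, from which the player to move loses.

14

Work bottom-up. With no move the player to move loses. Otherwise the position is W if at least one move leads to an L position for the opponent, and L if every move leads to a W.
n=0: no move → L
n=1: no move → L
n=2: can move to 1, which is L ⇒ W
n=3: can move to 1, which is L ⇒ W
n=4: moves to 2(W), 3(W); every one is W ⇒ L
n=5: can move to 4, which is L ⇒ W
n=6: can move to 4, which is L ⇒ W
n=7: the only move is to 6(W), a W ⇒ L
n=8: can move to 4, which is L ⇒ W
n=9: moves to 3(W), 6(W), 8(W); every one is W ⇒ L
n=10: can move to 9, which is L ⇒ W
n=11: the only move is to 10(W), a W ⇒ L
n=12: can move to 4, which is L ⇒ W
n=13: the only move is to 12(W), a W ⇒ L
n=14: can move to 7, which is L ⇒ W
n=15: moves to 5(W), 10(W), 12(W), 14(W); every one is W ⇒ L
n=16: can move to 15, which is L ⇒ W
n=17: the only move is to 16(W), a W ⇒ L
n=18: can move to 9, which is L ⇒ W
n=19: the only move is to 18(W), a W ⇒ L
n=20: can move to 15, which is L ⇒ W
n=21: can move to 7, which is L ⇒ W
n=22: can move to 11, which is L ⇒ W
n=23: the only move is to 22(W), a W ⇒ L
n=24: can move to 23, which is L ⇒ W
n=25: moves to 20(W), 24(W); every one is W ⇒ L
n=26: can move to 13, which is L ⇒ W
n=27: can move to 9, which is L ⇒ W
n=28: moves to 14(W), 21(W), 24(W), 26(W), 27(W); every one is W ⇒ L
n=29: can move to 28, which is L ⇒ W
n=30: can move to 15, which is L ⇒ W
n=31: the only move is to 30(W), a W ⇒ L
L entries with 0 ≤ n ≤ 31: n = 0, 1, 4, 7, 9, 11, 13, 15, 17, 19, 23, 25, 28, 31; that makes 14.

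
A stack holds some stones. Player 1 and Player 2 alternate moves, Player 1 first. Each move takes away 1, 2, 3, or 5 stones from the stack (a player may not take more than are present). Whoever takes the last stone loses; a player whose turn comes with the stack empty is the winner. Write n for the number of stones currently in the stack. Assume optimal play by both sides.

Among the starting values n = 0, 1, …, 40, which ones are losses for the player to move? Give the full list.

Classify positions by backward induction: terminal positions (no move available) are W. From any other position, the mover wins iff some move reaches an L.
n=0: no move; the opponent has just taken the last stone and therefore loses → W
n=1: the only move is to 0(W), a W ⇒ L
n=2: can move to 1, which is L ⇒ W
n=3: can move to 1, which is L ⇒ W
n=4: can move to 1, which is L ⇒ W
n=5: moves to 4(W), 3(W), 2(W), 0(W); every one is W ⇒ L
n=6: can move to 5, which is L ⇒ W
n=7: can move to 5, which is L ⇒ W
n=8: can move to 5, which is L ⇒ W
n=9: moves to 8(W), 7(W), 6(W), 4(W); every one is W ⇒ L
n=10: can move to 9, which is L ⇒ W
n=11: can move to 9, which is L ⇒ W
n=12: can move to 9, which is L ⇒ W
n=13: moves to 12(W), 11(W), 10(W), 8(W); every one is W ⇒ L
n=14: can move to 13, which is L ⇒ W
n=15: can move to 13, which is L ⇒ W
n=16: can move to 13, which is L ⇒ W
n=17: moves to 16(W), 15(W), 14(W), 12(W); every one is W ⇒ L
n=18: can move to 17, which is L ⇒ W
n=19: can move to 17, which is L ⇒ W
n=20: can move to 17, which is L ⇒ W
n=21: moves to 20(W), 19(W), 18(W), 16(W); every one is W ⇒ L
n=22: can move to 21, which is L ⇒ W
n=23: can move to 21, which is L ⇒ W
n=24: can move to 21, which is L ⇒ W
n=25: moves to 24(W), 23(W), 22(W), 20(W); every one is W ⇒ L
n=26: can move to 25, which is L ⇒ W
n=27: can move to 25, which is L ⇒ W
n=28: can move to 25, which is L ⇒ W
n=29: moves to 28(W), 27(W), 26(W), 24(W); every one is W ⇒ L
n=30: can move to 29, which is L ⇒ W
n=31: can move to 29, which is L ⇒ W
n=32: can move to 29, which is L ⇒ W
n=33: moves to 32(W), 31(W), 30(W), 28(W); every one is W ⇒ L
n=34: can move to 33, which is L ⇒ W
n=35: can move to 33, which is L ⇒ W
n=36: can move to 33, which is L ⇒ W
n=37: moves to 36(W), 35(W), 34(W), 32(W); every one is W ⇒ L
n=38: can move to 37, which is L ⇒ W
n=39: can move to 37, which is L ⇒ W
n=40: can move to 37, which is L ⇒ W
Reading off the rows marked L gives the requested list; there are 10 such values of n.

1, 5, 9, 13, 17, 21, 25, 29, 33, 37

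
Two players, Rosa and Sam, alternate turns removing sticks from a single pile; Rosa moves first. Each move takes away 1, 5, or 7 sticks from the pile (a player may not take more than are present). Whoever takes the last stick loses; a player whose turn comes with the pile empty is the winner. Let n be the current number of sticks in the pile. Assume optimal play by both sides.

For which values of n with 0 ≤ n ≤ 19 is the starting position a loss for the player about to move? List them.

1, 3, 5, 7, 9, 11, 13, 15, 17, 19

Label each position W (a win for the player to move) or L (a loss). A position with no legal move is W; any other position is W exactly when some move reaches an L, and L when every move reaches a W.
n=0: no move; the opponent has just taken the last stick and therefore loses → W
n=1: →0(W) only, which is W, so L
n=2: →1(L), so W
n=3: →2(W) only, which is W, so L
n=4: →3(L), so W
n=5: →4(W), 0(W) — all W, so L
n=6: →5(L), so W
n=7: →6(W), 2(W), 0(W) — all W, so L
n=8: →7(L), so W
n=9: →8(W), 4(W), 2(W) — all W, so L
n=10: →9(L), so W
n=11: →10(W), 6(W), 4(W) — all W, so L
n=12: →11(L), so W
n=13: →12(W), 8(W), 6(W) — all W, so L
n=14: →13(L), so W
n=15: →14(W), 10(W), 8(W) — all W, so L
n=16: →15(L), so W
n=17: →16(W), 12(W), 10(W) — all W, so L
n=18: →17(L), so W
n=19: →18(W), 14(W), 12(W) — all W, so L
The losing starting values of n are exactly the entries labelled L in this table (10 of them).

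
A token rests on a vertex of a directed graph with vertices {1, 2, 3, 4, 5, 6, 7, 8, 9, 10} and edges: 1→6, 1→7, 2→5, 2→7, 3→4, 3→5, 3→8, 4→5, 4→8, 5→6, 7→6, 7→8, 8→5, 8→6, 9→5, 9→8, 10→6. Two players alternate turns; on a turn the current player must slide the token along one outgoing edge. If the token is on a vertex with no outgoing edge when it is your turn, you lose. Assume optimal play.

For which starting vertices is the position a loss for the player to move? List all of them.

2, 4, 6, 9

Build the W/L table. Terminal = L. A non-terminal position is W if it has a move to some L; otherwise it is L.
Every edge goes from a vertex to one that appears earlier in the order 6, 5, 8, 7, 4, 3, 2, 1, 10, 9, so processing vertices in that order labels each vertex after all of its successors.
6: no outgoing edge → L
5: reaches L-position 6 → W
8: reaches L-position 6 → W
7: reaches L-position 6 → W
4: only reaches 8(W), 5(W), all W → L
3: reaches L-position 4 → W
2: only reaches 7(W), 5(W), all W → L
1: reaches L-position 6 → W
10: reaches L-position 6 → W
9: only reaches 8(W), 5(W), all W → L
Reading off the rows marked L gives the requested list; there are 4 such vertices.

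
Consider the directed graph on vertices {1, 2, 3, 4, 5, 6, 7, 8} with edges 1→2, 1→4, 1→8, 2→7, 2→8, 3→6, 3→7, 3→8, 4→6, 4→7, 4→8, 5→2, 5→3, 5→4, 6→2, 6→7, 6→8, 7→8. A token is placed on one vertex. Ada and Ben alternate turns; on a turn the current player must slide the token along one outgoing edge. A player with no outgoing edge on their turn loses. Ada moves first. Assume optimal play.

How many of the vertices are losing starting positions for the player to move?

Positions with no move are L. A position that does have a move is losing for the player to move precisely when every available move leads to a winning position for the opponent. Fill in the labels:
Every edge goes from a vertex to one that appears earlier in the order 8, 7, 2, 6, 4, 3, 1, 5, so processing vertices in that order labels each vertex after all of its successors.
8: no outgoing edge → L
7: →8(L), so W
2: →8(L), so W
6: →8(L), so W
4: →8(L), so W
3: →8(L), so W
1: →8(L), so W
5: →3(W), 4(W), 2(W) — all W, so L
The L vertices are 5, 8; that is 2 in all.

2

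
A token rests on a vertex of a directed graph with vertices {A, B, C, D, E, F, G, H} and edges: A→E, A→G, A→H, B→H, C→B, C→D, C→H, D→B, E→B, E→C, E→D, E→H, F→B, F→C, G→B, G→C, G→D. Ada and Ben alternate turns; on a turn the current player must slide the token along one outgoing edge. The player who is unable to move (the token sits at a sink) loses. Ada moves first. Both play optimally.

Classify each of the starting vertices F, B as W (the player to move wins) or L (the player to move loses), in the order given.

F: L, B: W

Classify positions by backward induction: terminal positions (no move available) are L. From any other position, the mover wins iff some move reaches an L.
Every edge goes from a vertex to one that appears earlier in the order H, B, D, C, E, G, A, F, so processing vertices in that order labels each vertex after all of its successors.
H: no outgoing edge → L
B: →H(L), so W
D: →B(W) only, which is W, so L
C: →D(L), so W
E: →D(L), so W
G: →D(L), so W
A: →H(L), so W
F: →C(W), B(W) — all W, so L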